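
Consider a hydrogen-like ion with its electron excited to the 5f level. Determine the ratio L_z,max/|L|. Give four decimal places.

L_z,max/|L| = 0.8660

The 5f level has l = 3.
|L| = 2√3 ℏ ≈ 3.4641ℏ, while L_z,max = lℏ = 3ℏ.
L_z,max/|L| = 3/√12 = 0.8660.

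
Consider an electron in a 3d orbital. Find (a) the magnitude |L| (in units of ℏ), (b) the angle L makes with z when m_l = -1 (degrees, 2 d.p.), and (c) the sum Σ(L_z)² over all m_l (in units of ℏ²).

|L| = √6 ℏ ≈ 2.449ℏ; θ(m_l=-1) ≈ 114.09°; Σ(L_z)² = 10 ℏ²

The 3d subshell has l = 2.
|L| = ℏ√(2·3) = √6 ℏ ≈ 2.449ℏ.
For m_l = -1: cos θ = -1/√6, θ ≈ 114.09°.
Σ m_l² = 10, so Σ(L_z)² = 10 ℏ².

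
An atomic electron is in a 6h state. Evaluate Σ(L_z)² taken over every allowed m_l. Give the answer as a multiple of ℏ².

Σ(L_z)² = 110 ℏ²

6h means n = 6, l = 5.
The allowed m_l values are -5, -4, -3, -2, -1, 0, 1, 2, 3, 4, 5.
Σ m_l² = 2·(1 + 4 + 9 + 16 + 25) = 110.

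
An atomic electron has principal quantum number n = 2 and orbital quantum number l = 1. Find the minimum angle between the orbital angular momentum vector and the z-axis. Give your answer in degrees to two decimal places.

θ_min ≈ 45.00°

|L| = ℏ√(l(l+1)) = √2 ℏ.
The smallest angle corresponds to the largest L_z, i.e. m_l = l = 1, giving L_z = 1ℏ.
cos θ_min = 1/√2, so θ_min ≈ 45.00°.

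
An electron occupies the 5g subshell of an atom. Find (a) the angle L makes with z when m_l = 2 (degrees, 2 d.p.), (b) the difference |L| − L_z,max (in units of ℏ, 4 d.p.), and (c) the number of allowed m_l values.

5g means n = 5, l = 4.
For m_l = 2: cos θ = 2/√20, θ ≈ 63.43°.
|L| − L_z,max = (2√5 − 4)ℏ ≈ 0.4721ℏ.
There are 2l+1 = 9 values of m_l.

θ(m_l=2) ≈ 63.43°; |L|−L_z,max ≈ 0.4721ℏ; 9 values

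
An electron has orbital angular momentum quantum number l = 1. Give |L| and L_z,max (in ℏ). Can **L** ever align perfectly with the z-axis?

No: L_z,max = 1ℏ < |L| = √2 ℏ ≈ 1.414ℏ

|L| = √2 ℏ ≈ 1.4142ℏ, while L_z,max = lℏ = 1ℏ.
Since |L| > L_z,max, the vector can never point exactly along z; the closest it comes is θ_min = arccos(1/√2) ≈ 45.0°.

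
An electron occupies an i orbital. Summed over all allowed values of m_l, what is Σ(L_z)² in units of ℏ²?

For an i orbital, l = 6.
m_l runs from −6 to 6, i.e. {-6, -5, -4, -3, -2, -1, 0, 1, 2, 3, 4, 5, 6}.
Σ m_l² = 2·(1 + 4 + 9 + 16 + 25 + 36) = 182.

Σ(L_z)² = 182 ℏ²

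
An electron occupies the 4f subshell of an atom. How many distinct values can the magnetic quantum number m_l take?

4f means n = 4, l = 3.
The number of m_l values is 2l + 1 = 2·3 + 1 = 7.

7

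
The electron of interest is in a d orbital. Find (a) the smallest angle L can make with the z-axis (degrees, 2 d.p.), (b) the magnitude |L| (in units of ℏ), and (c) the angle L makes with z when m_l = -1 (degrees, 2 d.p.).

θ_min ≈ 35.26°; |L| = √6 ℏ ≈ 2.449ℏ; θ(m_l=-1) ≈ 114.09°

A d state has l = 2.
cos θ_min = 2/√6, so θ_min ≈ 35.26°.
|L| = ℏ√(2·3) = √6 ℏ ≈ 2.449ℏ.
For m_l = -1: cos θ = -1/√6, θ ≈ 114.09°.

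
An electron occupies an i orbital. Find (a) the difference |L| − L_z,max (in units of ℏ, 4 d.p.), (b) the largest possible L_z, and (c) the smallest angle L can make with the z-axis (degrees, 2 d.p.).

An i state has l = 6.
|L| − L_z,max = (√42 − 6)ℏ ≈ 0.4807ℏ.
L_z,max = lℏ = 6ℏ.
cos θ_min = 6/√42, so θ_min ≈ 22.21°.

|L|−L_z,max ≈ 0.4807ℏ; L_z,max = 6ℏ; θ_min ≈ 22.21°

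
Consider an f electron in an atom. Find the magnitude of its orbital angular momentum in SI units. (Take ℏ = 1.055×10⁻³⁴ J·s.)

For an f orbital, l = 3.
|L| = ℏ√(l(l+1)) = ℏ√(3·4) = 2√3 ℏ
Numerically, |L| = 3.464 × (1.055×10⁻³⁴ J·s) = 3.655×10⁻³⁴ J·s.

|L| = 3.655×10⁻³⁴ J·s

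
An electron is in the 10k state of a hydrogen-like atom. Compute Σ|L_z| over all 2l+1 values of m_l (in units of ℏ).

For 10k, l = 7.
The allowed m_l values are -7, -6, -5, -4, -3, -2, -1, 0, 1, 2, 3, 4, 5, 6, 7.
Σ|m_l| = 2(1+2+…+7) = 56.

Σ|L_z| = 56 ℏ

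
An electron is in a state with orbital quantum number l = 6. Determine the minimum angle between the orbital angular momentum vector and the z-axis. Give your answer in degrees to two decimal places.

|L| = ℏ√(l(l+1)) = √42 ℏ.
The smallest angle corresponds to the largest L_z, i.e. m_l = l = 6, giving L_z = 6ℏ.
cos θ_min = 6/√42, so θ_min ≈ 22.21°.

θ_min ≈ 22.21°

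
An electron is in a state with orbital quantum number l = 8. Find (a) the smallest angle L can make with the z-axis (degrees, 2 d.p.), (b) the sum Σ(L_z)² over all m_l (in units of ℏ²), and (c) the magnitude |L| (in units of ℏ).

cos θ_min = 8/√72, so θ_min ≈ 19.47°.
Σ m_l² = 408, so Σ(L_z)² = 408 ℏ².
|L| = ℏ√(8·9) = 6√2 ℏ ≈ 8.485ℏ.

θ_min ≈ 19.47°; Σ(L_z)² = 408 ℏ²; |L| = 6√2 ℏ ≈ 8.485ℏ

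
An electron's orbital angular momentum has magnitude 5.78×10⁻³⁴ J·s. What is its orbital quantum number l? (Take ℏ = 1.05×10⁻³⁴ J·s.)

l = 5

Dividing by ℏ: |L|/ℏ ≈ 5.505.
l(l+1) ≈ 5.505² ≈ 30.30, so l = 5.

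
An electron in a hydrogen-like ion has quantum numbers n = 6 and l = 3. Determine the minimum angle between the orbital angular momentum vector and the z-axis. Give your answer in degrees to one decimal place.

|L| = ℏ√(l(l+1)) = 2√3 ℏ.
The smallest angle corresponds to the largest L_z, i.e. m_l = l = 3, giving L_z = 3ℏ.
cos θ_min = 3/√12, so θ_min ≈ 30.0°.

θ_min ≈ 30.0°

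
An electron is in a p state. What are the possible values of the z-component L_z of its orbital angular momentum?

A p state has l = 1.
L_z = m_l ℏ with m_l ranging from −l to +l in integer steps.
For l = 1: m_l ∈ {-1, 0, 1}.

L_z ∈ {−ℏ, 0, ℏ}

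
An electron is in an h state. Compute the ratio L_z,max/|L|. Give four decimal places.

L_z,max/|L| = 0.9129

H corresponds to l = 5.
|L| = √30 ℏ ≈ 5.4772ℏ, while L_z,max = lℏ = 5ℏ.
L_z,max/|L| = 5/√30 = 0.9129.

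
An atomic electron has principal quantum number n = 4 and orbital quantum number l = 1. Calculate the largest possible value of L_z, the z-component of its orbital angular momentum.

L_z = m_l ℏ with m_l ∈ {−1, …, 1}; the maximum is m_l = 1.

L_z,max = 1ℏ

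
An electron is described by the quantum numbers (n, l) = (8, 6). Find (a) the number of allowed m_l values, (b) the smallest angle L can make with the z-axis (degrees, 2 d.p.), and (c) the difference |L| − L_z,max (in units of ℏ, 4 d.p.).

13 values; θ_min ≈ 22.21°; |L|−L_z,max ≈ 0.4807ℏ

There are 2l+1 = 13 values of m_l.
cos θ_min = 6/√42, so θ_min ≈ 22.21°.
|L| − L_z,max = (√42 − 6)ℏ ≈ 0.4807ℏ.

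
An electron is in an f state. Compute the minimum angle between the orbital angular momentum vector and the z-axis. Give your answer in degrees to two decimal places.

θ_min ≈ 30.00°

For an f orbital, l = 3.
|L|² = l(l+1)ℏ² = 12ℏ², so |L| = 2√3 ℏ.
The smallest angle corresponds to the largest L_z, i.e. m_l = l = 3, giving L_z = 3ℏ.
cos θ_min = 3/√12, so θ_min ≈ 30.00°.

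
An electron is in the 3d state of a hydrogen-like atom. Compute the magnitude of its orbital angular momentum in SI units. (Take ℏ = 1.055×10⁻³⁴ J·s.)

|L| = 2.584×10⁻³⁴ J·s

3d means n = 3, l = 2.
|L| = ℏ√(l(l+1)) = ℏ√(2·3) = √6 ℏ
Numerically, |L| = 2.449 × (1.055×10⁻³⁴ J·s) = 2.584×10⁻³⁴ J·s.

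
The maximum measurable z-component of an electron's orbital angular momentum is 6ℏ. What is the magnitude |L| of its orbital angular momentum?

|L| = √42 ℏ ≈ 6.481ℏ

L_z,max = lℏ, so l = 6.
|L| = ℏ√(l(l+1)) = √42 ℏ.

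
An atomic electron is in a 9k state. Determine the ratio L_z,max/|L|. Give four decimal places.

L_z,max/|L| = 0.9354

For 9k, l = 7.
|L| = 2√14 ℏ ≈ 7.4833ℏ, while L_z,max = lℏ = 7ℏ.
L_z,max/|L| = 7/√56 = 0.9354.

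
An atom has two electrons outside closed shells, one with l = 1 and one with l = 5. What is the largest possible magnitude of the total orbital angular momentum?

|L_tot|_max = √42 ℏ ≈ 6.481ℏ

Angular momentum addition gives L = |l₁ − l₂|, …, l₁ + l₂.
Allowed values: L = 4, 5, 6.
The largest magnitude corresponds to L = 6: |L_tot| = ℏ√(6·7) = √42 ℏ.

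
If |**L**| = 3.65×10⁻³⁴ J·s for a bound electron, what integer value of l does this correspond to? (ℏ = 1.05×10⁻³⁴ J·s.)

In units of ℏ, |L| ≈ 3.476.
(|L|/ℏ)² = l(l+1) ≈ 12.08 ⇒ l = 3.

l = 3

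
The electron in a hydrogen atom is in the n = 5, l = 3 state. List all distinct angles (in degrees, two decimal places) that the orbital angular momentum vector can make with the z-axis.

θ ∈ {30.00°, 54.74°, 73.22°, 90.00°, 106.78°, 125.26°, 150.00°}

|L| = √(l(l+1)) ℏ = 2√3 ℏ.
cos θ = m_l/√12 for each m_l ∈ {-3, -2, -1, 0, 1, 2, 3}.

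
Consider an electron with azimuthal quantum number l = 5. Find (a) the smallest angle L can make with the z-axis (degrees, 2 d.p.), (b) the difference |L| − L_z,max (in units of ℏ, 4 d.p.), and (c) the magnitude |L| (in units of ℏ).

θ_min ≈ 24.09°; |L|−L_z,max ≈ 0.4772ℏ; |L| = √30 ℏ ≈ 5.477ℏ

cos θ_min = 5/√30, so θ_min ≈ 24.09°.
|L| − L_z,max = (√30 − 5)ℏ ≈ 0.4772ℏ.
|L| = ℏ√(5·6) = √30 ℏ ≈ 5.477ℏ.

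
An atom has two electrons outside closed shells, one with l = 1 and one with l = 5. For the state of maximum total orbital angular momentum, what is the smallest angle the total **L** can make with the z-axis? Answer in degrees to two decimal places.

θ_min ≈ 22.21°

The total orbital quantum number L ranges from |l₁ − l₂| to l₁ + l₂ in integer steps.
So L can be 4, 5, 6.
The maximum is L = 6, with |L_tot| = ℏ√(6·7) = √42 ℏ.
The minimum angle with z is arccos(6/√42) ≈ 22.21°.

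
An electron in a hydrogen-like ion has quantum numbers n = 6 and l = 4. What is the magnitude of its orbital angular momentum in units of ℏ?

|L| = ℏ√(l(l+1)) = ℏ√(4·5) = 2√5 ℏ

|L| = 2√5 ℏ ≈ 4.472ℏ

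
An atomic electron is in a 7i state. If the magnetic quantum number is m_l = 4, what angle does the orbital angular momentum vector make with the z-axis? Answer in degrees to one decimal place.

θ ≈ 51.9°

7i means n = 7, l = 6.
|L| = √(l(l+1)) ℏ = √42 ℏ.
L_z = m_l ℏ = 4ℏ.
cos θ = L_z/|L| = 4/√42, so θ ≈ 51.9°.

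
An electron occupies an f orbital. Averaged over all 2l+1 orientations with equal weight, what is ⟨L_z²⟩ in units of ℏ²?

⟨L_z²⟩ = 4 ℏ²

An f state has l = 3.
m_l runs from −3 to 3, i.e. {-3, -2, -1, 0, 1, 2, 3}.
⟨L_z²⟩ = ℏ²·l(l+1)/3 = 4ℏ².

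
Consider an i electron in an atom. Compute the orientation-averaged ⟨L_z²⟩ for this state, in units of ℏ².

For an i orbital, l = 6.
The allowed m_l values are -6, -5, -4, -3, -2, -1, 0, 1, 2, 3, 4, 5, 6.
Average of L_z² over 13 states: 182/13 ℏ² = 14 ℏ².

⟨L_z²⟩ = 14 ℏ²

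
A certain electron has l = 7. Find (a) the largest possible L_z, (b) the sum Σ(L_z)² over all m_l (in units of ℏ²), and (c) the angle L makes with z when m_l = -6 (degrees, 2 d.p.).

L_z,max = 7ℏ; Σ(L_z)² = 280 ℏ²; θ(m_l=-6) ≈ 143.30°

L_z,max = lℏ = 7ℏ.
Σ m_l² = 280, so Σ(L_z)² = 280 ℏ².
For m_l = -6: cos θ = -6/√56, θ ≈ 143.30°.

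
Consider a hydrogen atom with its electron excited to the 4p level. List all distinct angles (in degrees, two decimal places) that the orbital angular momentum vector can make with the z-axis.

The 4p level has l = 1.
|L| = √(l(l+1)) ℏ = √2 ℏ.
cos θ = m_l/√2 for each m_l ∈ {-1, 0, 1}.

θ ∈ {45.00°, 90.00°, 135.00°}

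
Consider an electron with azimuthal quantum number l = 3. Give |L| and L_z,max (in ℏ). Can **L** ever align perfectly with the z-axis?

|L| = 2√3 ℏ ≈ 3.4641ℏ, while L_z,max = lℏ = 3ℏ.
Since |L| > L_z,max, the vector can never point exactly along z; the closest it comes is θ_min = arccos(3/√12) ≈ 30.0°.

No: L_z,max = 3ℏ < |L| = 2√3 ℏ ≈ 3.464ℏ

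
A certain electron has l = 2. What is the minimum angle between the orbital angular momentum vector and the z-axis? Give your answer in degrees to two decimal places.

|L| = √(l(l+1)) ℏ = √6 ℏ.
The smallest angle corresponds to the largest L_z, i.e. m_l = l = 2, giving L_z = 2ℏ.
cos θ_min = 2/√6, so θ_min ≈ 35.26°.

θ_min ≈ 35.26°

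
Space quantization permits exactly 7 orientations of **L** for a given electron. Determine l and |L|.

2l + 1 = 7 ⇒ l = 3.
|L| = ℏ√(l(l+1)) = ℏ√(3·4) = 2√3 ℏ.

l = 3, |L| = 2√3 ℏ ≈ 3.464ℏ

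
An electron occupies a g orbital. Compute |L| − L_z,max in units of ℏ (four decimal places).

|L| − L_z,max ≈ 0.4721ℏ

For a g orbital, l = 4.
|L| = 2√5 ℏ ≈ 4.4721ℏ, while L_z,max = lℏ = 4ℏ.
The difference is (2√5 − 4)ℏ ≈ 0.4721ℏ.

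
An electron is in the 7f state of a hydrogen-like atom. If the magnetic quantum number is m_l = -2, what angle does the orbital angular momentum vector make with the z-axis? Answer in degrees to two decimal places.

θ ≈ 125.26°

7f means n = 7, l = 3.
|L|² = l(l+1)ℏ² = 12ℏ², so |L| = 2√3 ℏ.
L_z = m_l ℏ = −2ℏ.
cos θ = L_z/|L| = -2/√12, so θ ≈ 125.26°.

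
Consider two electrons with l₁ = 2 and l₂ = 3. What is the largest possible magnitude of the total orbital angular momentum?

|L_tot|_max = √30 ℏ ≈ 5.477ℏ

L runs from |2 − 3| = 1 to 2 + 3 = 5.
So L can be 1, 2, 3, 4, 5.
The largest magnitude corresponds to L = 5: |L_tot| = ℏ√(5·6) = √30 ℏ.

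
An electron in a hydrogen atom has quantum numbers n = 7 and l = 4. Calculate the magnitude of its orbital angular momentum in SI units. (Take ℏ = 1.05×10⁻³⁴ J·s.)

|L| = 4.70×10⁻³⁴ J·s

|L| = ℏ√(l(l+1)) = ℏ√(4·5) = 2√5 ℏ
Numerically, |L| = 4.472 × (1.05×10⁻³⁴ J·s) = 4.70×10⁻³⁴ J·s.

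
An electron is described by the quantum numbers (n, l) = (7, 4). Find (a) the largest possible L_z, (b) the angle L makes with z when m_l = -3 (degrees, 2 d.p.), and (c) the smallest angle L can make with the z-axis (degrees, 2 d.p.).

L_z,max = 4ℏ; θ(m_l=-3) ≈ 132.13°; θ_min ≈ 26.57°

L_z,max = lℏ = 4ℏ.
For m_l = -3: cos θ = -3/√20, θ ≈ 132.13°.
cos θ_min = 4/√20, so θ_min ≈ 26.57°.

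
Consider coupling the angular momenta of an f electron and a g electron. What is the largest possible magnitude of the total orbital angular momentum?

By the triangle rule, |l₁ − l₂| ≤ L ≤ l₁ + l₂.
L ∈ {1, 2, 3, 4, 5, 6, 7}.
The largest magnitude corresponds to L = 7: |L_tot| = ℏ√(7·8) = 2√14 ℏ.

|L_tot|_max = 2√14 ℏ ≈ 7.483ℏ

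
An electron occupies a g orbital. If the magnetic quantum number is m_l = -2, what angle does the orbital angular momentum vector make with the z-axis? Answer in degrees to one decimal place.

θ ≈ 116.6°

The letter g corresponds to l = 4.
|L| = ℏ√(l(l+1)) = 2√5 ℏ.
L_z = m_l ℏ = −2ℏ.
cos θ = L_z/|L| = -2/√20, so θ ≈ 116.6°.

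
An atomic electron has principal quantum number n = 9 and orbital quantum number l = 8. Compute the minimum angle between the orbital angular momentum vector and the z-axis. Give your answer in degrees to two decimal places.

|L| = ℏ√(l(l+1)) = 6√2 ℏ.
The smallest angle corresponds to the largest L_z, i.e. m_l = l = 8, giving L_z = 8ℏ.
cos θ_min = 8/√72, so θ_min ≈ 19.47°.

θ_min ≈ 19.47°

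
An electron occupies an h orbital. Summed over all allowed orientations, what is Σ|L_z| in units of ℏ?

Σ|L_z| = 30 ℏ

An h state has l = 5.
The allowed m_l values are -5, -4, -3, -2, -1, 0, 1, 2, 3, 4, 5.
Σ|m_l| = 2·5(5+1)/2 = 30.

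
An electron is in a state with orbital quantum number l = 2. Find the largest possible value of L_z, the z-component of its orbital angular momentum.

L_z,max = 2ℏ

L_z = m_l ℏ with m_l ∈ {−2, …, 2}; the maximum is m_l = 2.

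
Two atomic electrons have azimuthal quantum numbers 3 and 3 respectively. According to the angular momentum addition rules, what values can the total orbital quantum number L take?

L = 0, 1, 2, 3, 4, 5, 6

By the triangle rule, |l₁ − l₂| ≤ L ≤ l₁ + l₂.
L ∈ {0, 1, 2, 3, 4, 5, 6}.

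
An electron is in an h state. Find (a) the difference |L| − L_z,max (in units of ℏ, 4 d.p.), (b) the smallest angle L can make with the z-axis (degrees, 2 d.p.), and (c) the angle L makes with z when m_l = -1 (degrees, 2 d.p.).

|L|−L_z,max ≈ 0.4772ℏ; θ_min ≈ 24.09°; θ(m_l=-1) ≈ 100.52°

The letter h corresponds to l = 5.
|L| − L_z,max = (√30 − 5)ℏ ≈ 0.4772ℏ.
cos θ_min = 5/√30, so θ_min ≈ 24.09°.
For m_l = -1: cos θ = -1/√30, θ ≈ 100.52°.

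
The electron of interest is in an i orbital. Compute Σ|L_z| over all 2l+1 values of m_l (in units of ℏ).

For an i orbital, l = 6.
m_l runs from −6 to 6, i.e. {-6, -5, -4, -3, -2, -1, 0, 1, 2, 3, 4, 5, 6}.
Σ|m_l| = 2·6(6+1)/2 = 42.

Σ|L_z| = 42 ℏ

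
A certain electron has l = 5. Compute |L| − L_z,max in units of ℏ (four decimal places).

|L| = √30 ℏ ≈ 5.4772ℏ, while L_z,max = lℏ = 5ℏ.
The difference is (√30 − 5)ℏ ≈ 0.4772ℏ.

|L| − L_z,max ≈ 0.4772ℏ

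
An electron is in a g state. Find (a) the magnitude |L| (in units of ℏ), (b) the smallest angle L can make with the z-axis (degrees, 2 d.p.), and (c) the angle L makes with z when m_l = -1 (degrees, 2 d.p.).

|L| = 2√5 ℏ ≈ 4.472ℏ; θ_min ≈ 26.57°; θ(m_l=-1) ≈ 102.92°

The letter g corresponds to l = 4.
|L| = ℏ√(4·5) = 2√5 ℏ ≈ 4.472ℏ.
cos θ_min = 4/√20, so θ_min ≈ 26.57°.
For m_l = -1: cos θ = -1/√20, θ ≈ 102.92°.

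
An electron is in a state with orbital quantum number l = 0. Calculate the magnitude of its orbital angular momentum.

|L| = ℏ√(l(l+1)) = ℏ√0 = 0

|L| = 0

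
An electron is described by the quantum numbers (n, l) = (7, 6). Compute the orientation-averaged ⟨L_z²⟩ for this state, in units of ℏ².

m_l ∈ {-6, -5, -4, -3, -2, -1, 0, 1, 2, 3, 4, 5, 6}.
⟨L_z²⟩ = ℏ²·l(l+1)/3 = 14ℏ².

⟨L_z²⟩ = 14 ℏ²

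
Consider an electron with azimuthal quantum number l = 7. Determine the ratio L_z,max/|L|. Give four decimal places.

L_z,max/|L| = 0.9354

|L| = 2√14 ℏ ≈ 7.4833ℏ, while L_z,max = lℏ = 7ℏ.
L_z,max/|L| = 7/√56 = 0.9354.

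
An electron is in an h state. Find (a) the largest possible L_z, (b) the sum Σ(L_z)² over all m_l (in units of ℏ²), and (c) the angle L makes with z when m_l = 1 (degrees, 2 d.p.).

An h state has l = 5.
L_z,max = lℏ = 5ℏ.
Σ m_l² = 110, so Σ(L_z)² = 110 ℏ².
For m_l = 1: cos θ = 1/√30, θ ≈ 79.48°.

L_z,max = 5ℏ; Σ(L_z)² = 110 ℏ²; θ(m_l=1) ≈ 79.48°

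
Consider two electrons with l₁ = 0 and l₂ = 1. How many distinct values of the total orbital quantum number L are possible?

1

L runs from |0 − 1| = 1 to 0 + 1 = 1.
So L can be 1.
That is 1 value.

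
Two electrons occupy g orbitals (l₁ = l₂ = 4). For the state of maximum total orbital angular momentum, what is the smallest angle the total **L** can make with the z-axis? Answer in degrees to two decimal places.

θ_min ≈ 19.47°

Angular momentum addition gives L = |l₁ − l₂|, …, l₁ + l₂.
So L can be 0, 1, 2, 3, 4, 5, 6, 7, 8.
The maximum is L = 8, with |L_tot| = ℏ√(8·9) = 6√2 ℏ.
The minimum angle with z is arccos(8/√72) ≈ 19.47°.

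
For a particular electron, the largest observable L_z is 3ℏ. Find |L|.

L_z,max = lℏ, so l = 3.
|L| = ℏ√(l(l+1)) = 2√3 ℏ.

|L| = 2√3 ℏ ≈ 3.464ℏ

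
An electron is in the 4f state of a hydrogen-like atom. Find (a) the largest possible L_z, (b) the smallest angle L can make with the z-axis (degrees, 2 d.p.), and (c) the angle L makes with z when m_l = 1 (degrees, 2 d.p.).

4f means n = 4, l = 3.
L_z,max = lℏ = 3ℏ.
cos θ_min = 3/√12, so θ_min ≈ 30.00°.
For m_l = 1: cos θ = 1/√12, θ ≈ 73.22°.

L_z,max = 3ℏ; θ_min ≈ 30.00°; θ(m_l=1) ≈ 73.22°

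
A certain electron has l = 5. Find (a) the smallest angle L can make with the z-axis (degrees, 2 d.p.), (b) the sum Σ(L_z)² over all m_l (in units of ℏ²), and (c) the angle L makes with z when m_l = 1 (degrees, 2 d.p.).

cos θ_min = 5/√30, so θ_min ≈ 24.09°.
Σ m_l² = 110, so Σ(L_z)² = 110 ℏ².
For m_l = 1: cos θ = 1/√30, θ ≈ 79.48°.

θ_min ≈ 24.09°; Σ(L_z)² = 110 ℏ²; θ(m_l=1) ≈ 79.48°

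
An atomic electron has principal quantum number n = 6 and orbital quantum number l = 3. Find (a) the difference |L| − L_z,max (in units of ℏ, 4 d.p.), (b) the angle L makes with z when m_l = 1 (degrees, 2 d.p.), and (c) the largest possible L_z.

|L| − L_z,max = (2√3 − 3)ℏ ≈ 0.4641ℏ.
For m_l = 1: cos θ = 1/√12, θ ≈ 73.22°.
L_z,max = lℏ = 3ℏ.

|L|−L_z,max ≈ 0.4641ℏ; θ(m_l=1) ≈ 73.22°; L_z,max = 3ℏ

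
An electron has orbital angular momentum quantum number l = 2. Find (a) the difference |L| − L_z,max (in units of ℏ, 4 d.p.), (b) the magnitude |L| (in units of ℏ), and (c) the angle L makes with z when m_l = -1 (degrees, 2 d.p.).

|L|−L_z,max ≈ 0.4495ℏ; |L| = √6 ℏ ≈ 2.449ℏ; θ(m_l=-1) ≈ 114.09°

|L| − L_z,max = (√6 − 2)ℏ ≈ 0.4495ℏ.
|L| = ℏ√(2·3) = √6 ℏ ≈ 2.449ℏ.
For m_l = -1: cos θ = -1/√6, θ ≈ 114.09°.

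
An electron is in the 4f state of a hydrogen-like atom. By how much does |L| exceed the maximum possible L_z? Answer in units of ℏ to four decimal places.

|L| − L_z,max ≈ 0.4641ℏ

For 4f, l = 3.
|L| = 2√3 ℏ ≈ 3.4641ℏ, while L_z,max = lℏ = 3ℏ.
The difference is (2√3 − 3)ℏ ≈ 0.4641ℏ.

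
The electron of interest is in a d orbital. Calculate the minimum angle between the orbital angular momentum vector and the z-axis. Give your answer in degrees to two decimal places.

A d state has l = 2.
|L| = ℏ√(l(l+1)) = √6 ℏ.
The smallest angle corresponds to the largest L_z, i.e. m_l = l = 2, giving L_z = 2ℏ.
cos θ_min = 2/√6, so θ_min ≈ 35.26°.

θ_min ≈ 35.26°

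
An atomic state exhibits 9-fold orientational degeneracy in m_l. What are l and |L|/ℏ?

2l + 1 = 9 ⇒ l = 4.
Then |L| = √(l(l+1)) ℏ = 2√5 ℏ.

l = 4, |L| = 2√5 ℏ ≈ 4.472ℏ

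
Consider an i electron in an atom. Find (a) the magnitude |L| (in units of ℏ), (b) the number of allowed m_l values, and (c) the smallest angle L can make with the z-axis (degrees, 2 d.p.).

|L| = √42 ℏ ≈ 6.481ℏ; 13 values; θ_min ≈ 22.21°

An i state has l = 6.
|L| = ℏ√(6·7) = √42 ℏ ≈ 6.481ℏ.
There are 2l+1 = 13 values of m_l.
cos θ_min = 6/√42, so θ_min ≈ 22.21°.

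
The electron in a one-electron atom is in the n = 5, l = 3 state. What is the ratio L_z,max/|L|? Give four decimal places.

L_z,max/|L| = 0.8660

|L| = 2√3 ℏ ≈ 3.4641ℏ, while L_z,max = lℏ = 3ℏ.
L_z,max/|L| = 3/√12 = 0.8660.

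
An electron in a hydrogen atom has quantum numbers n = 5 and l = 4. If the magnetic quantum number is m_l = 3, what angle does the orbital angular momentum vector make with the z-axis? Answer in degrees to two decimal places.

θ ≈ 47.87°

|L| = √(l(l+1)) ℏ = 2√5 ℏ.
L_z = m_l ℏ = 3ℏ.
cos θ = L_z/|L| = 3/√20, so θ ≈ 47.87°.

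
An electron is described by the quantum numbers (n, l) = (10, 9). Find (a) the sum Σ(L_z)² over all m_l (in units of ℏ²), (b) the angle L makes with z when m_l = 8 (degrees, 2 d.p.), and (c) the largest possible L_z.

Σ(L_z)² = 570 ℏ²; θ(m_l=8) ≈ 32.51°; L_z,max = 9ℏ

Σ m_l² = 570, so Σ(L_z)² = 570 ℏ².
For m_l = 8: cos θ = 8/√90, θ ≈ 32.51°.
L_z,max = lℏ = 9ℏ.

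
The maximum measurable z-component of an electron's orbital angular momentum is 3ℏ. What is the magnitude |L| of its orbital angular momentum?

|L| = 2√3 ℏ ≈ 3.464ℏ

L_z,max = lℏ, so l = 3.
Then |L| = ℏ√(3·4) = 2√3 ℏ.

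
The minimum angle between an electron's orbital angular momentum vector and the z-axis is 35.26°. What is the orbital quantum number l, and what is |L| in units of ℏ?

l = 2, |L| = √6 ℏ ≈ 2.449ℏ

cos²θ_min = l/(l+1) = 0.6667.
Solving: l = 2.
Then |L| = ℏ√(2·3) = √6 ℏ.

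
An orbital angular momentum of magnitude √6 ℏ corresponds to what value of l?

Since |L|² = l(l+1)ℏ², l(l+1) = 6.
l² + l − 6 = 0 ⇒ l = 2.

l = 2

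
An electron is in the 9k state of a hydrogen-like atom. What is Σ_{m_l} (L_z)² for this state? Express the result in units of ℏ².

Σ(L_z)² = 280 ℏ²

For 9k, l = 7.
The allowed m_l values are -7, -6, -5, -4, -3, -2, -1, 0, 1, 2, 3, 4, 5, 6, 7.
Σ m_l² = l(l+1)(2l+1)/3 = 7·8·15/3 = 280.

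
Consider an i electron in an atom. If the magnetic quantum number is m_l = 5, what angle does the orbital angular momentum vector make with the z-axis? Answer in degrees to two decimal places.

θ ≈ 39.51°

The letter i corresponds to l = 6.
|L|² = l(l+1)ℏ² = 42ℏ², so |L| = √42 ℏ.
L_z = m_l ℏ = 5ℏ.
cos θ = L_z/|L| = 5/√42, so θ ≈ 39.51°.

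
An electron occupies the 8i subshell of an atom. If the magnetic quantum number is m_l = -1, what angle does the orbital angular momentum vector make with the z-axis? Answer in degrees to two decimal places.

θ ≈ 98.88°

For 8i, l = 6.
|L|² = l(l+1)ℏ² = 42ℏ², so |L| = √42 ℏ.
L_z = m_l ℏ = −1ℏ.
cos θ = L_z/|L| = -1/√42, so θ ≈ 98.88°.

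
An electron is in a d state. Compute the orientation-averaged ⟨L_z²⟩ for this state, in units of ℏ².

D corresponds to l = 2.
m_l runs from −2 to 2, i.e. {-2, -1, 0, 1, 2}.
Average of L_z² over 5 states: 10/5 ℏ² = 2 ℏ².

⟨L_z²⟩ = 2 ℏ²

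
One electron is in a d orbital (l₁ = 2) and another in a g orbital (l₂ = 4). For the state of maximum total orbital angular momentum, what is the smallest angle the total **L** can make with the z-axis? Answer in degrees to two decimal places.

By the triangle rule, |l₁ − l₂| ≤ L ≤ l₁ + l₂.
Allowed values: L = 2, 3, 4, 5, 6.
The maximum is L = 6, with |L_tot| = ℏ√(6·7) = √42 ℏ.
The minimum angle with z is arccos(6/√42) ≈ 22.21°.

θ_min ≈ 22.21°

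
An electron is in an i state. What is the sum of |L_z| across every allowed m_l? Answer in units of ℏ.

Σ|L_z| = 42 ℏ

For an i orbital, l = 6.
m_l runs from −6 to 6, i.e. {-6, -5, -4, -3, -2, -1, 0, 1, 2, 3, 4, 5, 6}.
Σ|m_l| = 2(1+2+…+6) = 42.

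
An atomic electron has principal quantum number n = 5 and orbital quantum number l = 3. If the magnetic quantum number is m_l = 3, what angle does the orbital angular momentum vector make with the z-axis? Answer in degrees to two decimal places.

θ ≈ 30.00°

|L|² = l(l+1)ℏ² = 12ℏ², so |L| = 2√3 ℏ.
L_z = m_l ℏ = 3ℏ.
cos θ = L_z/|L| = 3/√12, so θ ≈ 30.00°.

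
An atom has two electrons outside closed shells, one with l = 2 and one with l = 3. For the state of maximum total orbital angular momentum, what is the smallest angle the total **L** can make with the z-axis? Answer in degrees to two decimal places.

θ_min ≈ 24.09°

The total orbital quantum number L ranges from |l₁ − l₂| to l₁ + l₂ in integer steps.
L ∈ {1, 2, 3, 4, 5}.
The maximum is L = 5, with |L_tot| = ℏ√(5·6) = √30 ℏ.
The minimum angle with z is arccos(5/√30) ≈ 24.09°.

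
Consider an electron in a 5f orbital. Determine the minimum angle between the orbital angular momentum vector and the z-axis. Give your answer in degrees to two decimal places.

For 5f, l = 3.
|L| = ℏ√(l(l+1)) = 2√3 ℏ.
The smallest angle corresponds to the largest L_z, i.e. m_l = l = 3, giving L_z = 3ℏ.
cos θ_min = 3/√12, so θ_min ≈ 30.00°.

θ_min ≈ 30.00°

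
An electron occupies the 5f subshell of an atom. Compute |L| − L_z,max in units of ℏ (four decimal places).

|L| − L_z,max ≈ 0.4641ℏ

The 5f subshell has l = 3.
|L| = 2√3 ℏ ≈ 3.4641ℏ, while L_z,max = lℏ = 3ℏ.
The difference is (2√3 − 3)ℏ ≈ 0.4641ℏ.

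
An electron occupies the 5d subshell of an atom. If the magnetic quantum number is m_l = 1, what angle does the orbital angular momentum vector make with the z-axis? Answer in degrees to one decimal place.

For 5d, l = 2.
|L| = √(l(l+1)) ℏ = √6 ℏ.
L_z = m_l ℏ = 1ℏ.
cos θ = L_z/|L| = 1/√6, so θ ≈ 65.9°.

θ ≈ 65.9°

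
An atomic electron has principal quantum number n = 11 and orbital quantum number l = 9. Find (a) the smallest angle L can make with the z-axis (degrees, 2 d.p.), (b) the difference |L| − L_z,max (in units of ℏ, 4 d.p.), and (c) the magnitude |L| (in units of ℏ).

θ_min ≈ 18.43°; |L|−L_z,max ≈ 0.4868ℏ; |L| = 3√10 ℏ ≈ 9.487ℏ

cos θ_min = 9/√90, so θ_min ≈ 18.43°.
|L| − L_z,max = (3√10 − 9)ℏ ≈ 0.4868ℏ.
|L| = ℏ√(9·10) = 3√10 ℏ ≈ 9.487ℏ.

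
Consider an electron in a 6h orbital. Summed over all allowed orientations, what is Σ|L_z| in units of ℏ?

Σ|L_z| = 30 ℏ

For 6h, l = 5.
The allowed m_l values are -5, -4, -3, -2, -1, 0, 1, 2, 3, 4, 5.
Σ|m_l| = l(l+1) = 30.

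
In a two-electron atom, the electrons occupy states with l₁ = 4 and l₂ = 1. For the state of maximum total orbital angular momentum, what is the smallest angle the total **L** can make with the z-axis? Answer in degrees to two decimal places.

θ_min ≈ 24.09°

The total orbital quantum number L ranges from |l₁ − l₂| to l₁ + l₂ in integer steps.
L ∈ {3, 4, 5}.
The maximum is L = 5, with |L_tot| = ℏ√(5·6) = √30 ℏ.
The minimum angle with z is arccos(5/√30) ≈ 24.09°.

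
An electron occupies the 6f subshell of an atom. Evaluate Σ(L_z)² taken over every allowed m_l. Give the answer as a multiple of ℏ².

6f means n = 6, l = 3.
m_l runs from −3 to 3, i.e. {-3, -2, -1, 0, 1, 2, 3}.
Summing m² from −3 to 3: Σ m_l² = 28.

Σ(L_z)² = 28 ℏ²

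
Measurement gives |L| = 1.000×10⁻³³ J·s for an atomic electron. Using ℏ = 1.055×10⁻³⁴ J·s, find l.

l = 9

Dividing by ℏ: |L|/ℏ ≈ 9.479.
Set l(l+1) = 89.85; the integer solution is l = 9.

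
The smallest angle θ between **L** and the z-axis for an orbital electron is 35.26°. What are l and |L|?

cos²θ_min = l/(l+1) = 0.6667.
Thus l = 0.6667/(1 − 0.6667) ≈ 2.
Then |L| = ℏ√(2·3) = √6 ℏ.

l = 2, |L| = √6 ℏ ≈ 2.449ℏ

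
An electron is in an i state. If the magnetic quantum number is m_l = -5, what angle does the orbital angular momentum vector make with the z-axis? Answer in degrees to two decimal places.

θ ≈ 140.49°

For an i orbital, l = 6.
|L| = √(l(l+1)) ℏ = √42 ℏ.
L_z = m_l ℏ = −5ℏ.
cos θ = L_z/|L| = -5/√42, so θ ≈ 140.49°.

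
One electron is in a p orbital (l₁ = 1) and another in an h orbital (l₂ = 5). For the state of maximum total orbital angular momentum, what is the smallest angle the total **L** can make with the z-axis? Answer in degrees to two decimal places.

θ_min ≈ 22.21°

By the triangle rule, |l₁ − l₂| ≤ L ≤ l₁ + l₂.
So L can be 4, 5, 6.
The maximum is L = 6, with |L_tot| = ℏ√(6·7) = √42 ℏ.
The minimum angle with z is arccos(6/√42) ≈ 22.21°.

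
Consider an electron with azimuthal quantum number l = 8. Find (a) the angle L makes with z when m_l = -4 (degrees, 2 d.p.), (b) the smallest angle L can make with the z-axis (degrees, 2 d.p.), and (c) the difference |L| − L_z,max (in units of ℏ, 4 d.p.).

θ(m_l=-4) ≈ 118.13°; θ_min ≈ 19.47°; |L|−L_z,max ≈ 0.4853ℏ

For m_l = -4: cos θ = -4/√72, θ ≈ 118.13°.
cos θ_min = 8/√72, so θ_min ≈ 19.47°.
|L| − L_z,max = (6√2 − 8)ℏ ≈ 0.4853ℏ.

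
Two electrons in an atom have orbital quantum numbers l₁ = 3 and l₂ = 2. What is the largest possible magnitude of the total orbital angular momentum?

By the triangle rule, |l₁ − l₂| ≤ L ≤ l₁ + l₂.
So L can be 1, 2, 3, 4, 5.
The largest magnitude corresponds to L = 5: |L_tot| = ℏ√(5·6) = √30 ℏ.

|L_tot|_max = √30 ℏ ≈ 5.477ℏ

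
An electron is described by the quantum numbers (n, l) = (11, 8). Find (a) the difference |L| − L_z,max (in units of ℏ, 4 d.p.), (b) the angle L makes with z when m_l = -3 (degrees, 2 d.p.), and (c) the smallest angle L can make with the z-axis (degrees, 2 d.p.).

|L| − L_z,max = (6√2 − 8)ℏ ≈ 0.4853ℏ.
For m_l = -3: cos θ = -3/√72, θ ≈ 110.70°.
cos θ_min = 8/√72, so θ_min ≈ 19.47°.

|L|−L_z,max ≈ 0.4853ℏ; θ(m_l=-3) ≈ 110.70°; θ_min ≈ 19.47°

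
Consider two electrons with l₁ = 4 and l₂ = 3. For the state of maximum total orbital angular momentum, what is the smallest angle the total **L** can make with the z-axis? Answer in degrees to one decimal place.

Angular momentum addition gives L = |l₁ − l₂|, …, l₁ + l₂.
L ∈ {1, 2, 3, 4, 5, 6, 7}.
The maximum is L = 7, with |L_tot| = ℏ√(7·8) = 2√14 ℏ.
The minimum angle with z is arccos(7/√56) ≈ 20.7°.

θ_min ≈ 20.7°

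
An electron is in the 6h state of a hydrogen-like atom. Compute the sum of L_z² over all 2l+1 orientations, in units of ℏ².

Σ(L_z)² = 110 ℏ²

6h means n = 6, l = 5.
m_l runs from −5 to 5, i.e. {-5, -4, -3, -2, -1, 0, 1, 2, 3, 4, 5}.
Σ m_l² = l(l+1)(2l+1)/3 = 5·6·11/3 = 110.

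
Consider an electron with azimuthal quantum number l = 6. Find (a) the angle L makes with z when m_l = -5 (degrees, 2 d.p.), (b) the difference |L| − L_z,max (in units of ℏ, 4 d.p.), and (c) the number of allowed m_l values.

θ(m_l=-5) ≈ 140.49°; |L|−L_z,max ≈ 0.4807ℏ; 13 values

For m_l = -5: cos θ = -5/√42, θ ≈ 140.49°.
|L| − L_z,max = (√42 − 6)ℏ ≈ 0.4807ℏ.
There are 2l+1 = 13 values of m_l.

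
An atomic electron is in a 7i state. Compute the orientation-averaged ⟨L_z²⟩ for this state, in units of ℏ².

The 7i subshell has l = 6.
m_l runs from −6 to 6, i.e. {-6, -5, -4, -3, -2, -1, 0, 1, 2, 3, 4, 5, 6}.
Average of L_z² over 13 states: 182/13 ℏ² = 14 ℏ².

⟨L_z²⟩ = 14 ℏ²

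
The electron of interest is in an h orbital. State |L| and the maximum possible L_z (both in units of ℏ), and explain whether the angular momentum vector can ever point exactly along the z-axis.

No: L_z,max = 5ℏ < |L| = √30 ℏ ≈ 5.477ℏ

The letter h corresponds to l = 5.
|L| = √30 ℏ ≈ 5.4772ℏ, while L_z,max = lℏ = 5ℏ.
Since |L| > L_z,max, the vector can never point exactly along z; the closest it comes is θ_min = arccos(5/√30) ≈ 24.1°.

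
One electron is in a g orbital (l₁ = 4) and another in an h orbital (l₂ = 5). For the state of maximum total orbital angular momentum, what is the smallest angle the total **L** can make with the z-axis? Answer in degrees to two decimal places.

L runs from |4 − 5| = 1 to 4 + 5 = 9.
So L can be 1, 2, 3, 4, 5, 6, 7, 8, 9.
The maximum is L = 9, with |L_tot| = ℏ√(9·10) = 3√10 ℏ.
The minimum angle with z is arccos(9/√90) ≈ 18.43°.

θ_min ≈ 18.43°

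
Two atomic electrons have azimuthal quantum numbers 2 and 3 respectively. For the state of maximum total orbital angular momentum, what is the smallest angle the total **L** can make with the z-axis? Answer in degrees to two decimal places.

By the triangle rule, |l₁ − l₂| ≤ L ≤ l₁ + l₂.
L ∈ {1, 2, 3, 4, 5}.
The maximum is L = 5, with |L_tot| = ℏ√(5·6) = √30 ℏ.
The minimum angle with z is arccos(5/√30) ≈ 24.09°.

θ_min ≈ 24.09°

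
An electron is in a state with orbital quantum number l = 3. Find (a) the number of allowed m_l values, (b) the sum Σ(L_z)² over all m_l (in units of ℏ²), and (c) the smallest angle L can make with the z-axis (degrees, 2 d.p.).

7 values; Σ(L_z)² = 28 ℏ²; θ_min ≈ 30.00°

There are 2l+1 = 7 values of m_l.
Σ m_l² = 28, so Σ(L_z)² = 28 ℏ².
cos θ_min = 3/√12, so θ_min ≈ 30.00°.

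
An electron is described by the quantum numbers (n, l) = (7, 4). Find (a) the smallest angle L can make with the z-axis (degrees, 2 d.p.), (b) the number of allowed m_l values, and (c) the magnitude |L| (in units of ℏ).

cos θ_min = 4/√20, so θ_min ≈ 26.57°.
There are 2l+1 = 9 values of m_l.
|L| = ℏ√(4·5) = 2√5 ℏ ≈ 4.472ℏ.

θ_min ≈ 26.57°; 9 values; |L| = 2√5 ℏ ≈ 4.472ℏ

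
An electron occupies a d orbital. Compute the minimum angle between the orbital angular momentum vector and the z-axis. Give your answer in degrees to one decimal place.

For a d orbital, l = 2.
|L|² = l(l+1)ℏ² = 6ℏ², so |L| = √6 ℏ.
The smallest angle corresponds to the largest L_z, i.e. m_l = l = 2, giving L_z = 2ℏ.
cos θ_min = 2/√6, so θ_min ≈ 35.3°.

θ_min ≈ 35.3°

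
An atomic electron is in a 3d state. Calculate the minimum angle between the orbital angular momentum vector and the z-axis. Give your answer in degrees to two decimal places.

For 3d, l = 2.
|L|² = l(l+1)ℏ² = 6ℏ², so |L| = √6 ℏ.
The smallest angle corresponds to the largest L_z, i.e. m_l = l = 2, giving L_z = 2ℏ.
cos θ_min = 2/√6, so θ_min ≈ 35.26°.

θ_min ≈ 35.26°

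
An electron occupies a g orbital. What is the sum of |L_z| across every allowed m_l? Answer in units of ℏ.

Σ|L_z| = 20 ℏ

For a g orbital, l = 4.
m_l runs from −4 to 4, i.e. {-4, -3, -2, -1, 0, 1, 2, 3, 4}.
Σ|m_l| = l(l+1) = 20.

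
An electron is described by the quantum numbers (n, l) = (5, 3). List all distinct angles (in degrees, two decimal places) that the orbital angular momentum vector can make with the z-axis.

|L|² = l(l+1)ℏ² = 12ℏ², so |L| = 2√3 ℏ.
cos θ = m_l/√12 for each m_l ∈ {-3, -2, -1, 0, 1, 2, 3}.

θ ∈ {30.00°, 54.74°, 73.22°, 90.00°, 106.78°, 125.26°, 150.00°}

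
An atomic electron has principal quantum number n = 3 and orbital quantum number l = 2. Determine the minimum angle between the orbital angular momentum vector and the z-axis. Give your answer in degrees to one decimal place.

|L| = √(l(l+1)) ℏ = √6 ℏ.
The smallest angle corresponds to the largest L_z, i.e. m_l = l = 2, giving L_z = 2ℏ.
cos θ_min = 2/√6, so θ_min ≈ 35.3°.

θ_min ≈ 35.3°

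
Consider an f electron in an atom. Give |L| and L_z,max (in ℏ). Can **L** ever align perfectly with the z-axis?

An f state has l = 3.
|L| = 2√3 ℏ ≈ 3.4641ℏ, while L_z,max = lℏ = 3ℏ.
Since |L| > L_z,max, the vector can never point exactly along z; the closest it comes is θ_min = arccos(3/√12) ≈ 30.0°.

No: L_z,max = 3ℏ < |L| = 2√3 ℏ ≈ 3.464ℏ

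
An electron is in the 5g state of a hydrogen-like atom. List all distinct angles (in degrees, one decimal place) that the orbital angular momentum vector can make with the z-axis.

θ ∈ {26.6°, 47.9°, 63.4°, 77.1°, 90.0°, 102.9°, 116.6°, 132.1°, 153.4°}

5g means n = 5, l = 4.
|L| = ℏ√(l(l+1)) = 2√5 ℏ.
cos θ = m_l/√20 for each m_l ∈ {-4, -3, -2, -1, 0, 1, 2, 3, 4}.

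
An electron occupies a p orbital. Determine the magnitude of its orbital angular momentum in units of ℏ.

For a p orbital, l = 1.
|L| = ℏ√(l(l+1)) = ℏ√(1·2) = √2 ℏ

|L| = √2 ℏ ≈ 1.414ℏ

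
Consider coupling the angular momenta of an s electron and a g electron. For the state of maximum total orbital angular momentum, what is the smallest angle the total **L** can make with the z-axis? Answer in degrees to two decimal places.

θ_min ≈ 26.57°

By the triangle rule, |l₁ − l₂| ≤ L ≤ l₁ + l₂.
L ∈ {4}.
The maximum is L = 4, with |L_tot| = ℏ√(4·5) = 2√5 ℏ.
The minimum angle with z is arccos(4/√20) ≈ 26.57°.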